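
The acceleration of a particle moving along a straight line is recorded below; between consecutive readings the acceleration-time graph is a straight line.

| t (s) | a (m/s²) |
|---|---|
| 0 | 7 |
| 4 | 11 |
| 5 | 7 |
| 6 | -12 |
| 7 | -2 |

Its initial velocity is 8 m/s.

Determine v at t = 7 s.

43.5 m/s

Δv equals the area under the a-t graph; then v = v₀ + Δv.
0–4 s: ½(7 + 11)(4) = 36 m/s
4–5 s: ½(11 + 7)(1) = 9 m/s
5–6 s: ½(7 + -12)(1) = -2.5 m/s
6–7 s: ½(-12 + -2)(1) = -7 m/s
Δv = 35.5 m/s, so v(7) = 8 + (35.5) = 43.5 m/s.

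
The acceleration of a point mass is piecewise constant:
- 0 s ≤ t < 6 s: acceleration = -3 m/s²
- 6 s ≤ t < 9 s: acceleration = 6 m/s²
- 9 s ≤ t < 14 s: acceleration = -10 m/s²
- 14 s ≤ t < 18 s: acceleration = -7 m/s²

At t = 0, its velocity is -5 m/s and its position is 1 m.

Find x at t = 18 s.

-551 m

On each constant-a segment, Δv = aΔt and Δx = v₀Δt + ½aΔt²; chain segment to segment.
0–6 s: v starts -5 m/s; Δx = -5·6 + ½·-3·6² = -84 m; v ends -23 m/s.
6–9 s: v starts -23 m/s; Δx = -23·3 + ½·6·3² = -42 m; v ends -5 m/s.
9–14 s: v starts -5 m/s; Δx = -5·5 + ½·-10·5² = -150 m; v ends -55 m/s.
14–18 s: v starts -55 m/s; Δx = -55·4 + ½·-7·4² = -276 m; v ends -83 m/s.
x(18) = 1 + Σ Δx = -551 m.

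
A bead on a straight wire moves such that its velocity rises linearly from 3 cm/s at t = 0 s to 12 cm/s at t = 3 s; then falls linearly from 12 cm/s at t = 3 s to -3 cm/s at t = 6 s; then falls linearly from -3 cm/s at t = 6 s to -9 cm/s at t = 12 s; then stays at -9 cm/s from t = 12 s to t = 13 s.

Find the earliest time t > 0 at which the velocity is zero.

v changes sign on 3–6 s (from 12 to -3); the graph is linear there, so v = 0 at t = 3 + (-12)·(6 − 3)/(-3 − 12) = 5.4 s.

t = 5.4 s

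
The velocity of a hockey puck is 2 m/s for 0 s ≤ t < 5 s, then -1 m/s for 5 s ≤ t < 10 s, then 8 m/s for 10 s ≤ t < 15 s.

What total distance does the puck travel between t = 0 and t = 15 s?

55 m

Total distance travelled is ∫|v| dt — sum the magnitudes of each area piece.
0–5 s: |2| × 5 = 10 m
5–10 s: |-1| × 5 = 5 m
10–15 s: |8| × 5 = 40 m
Total distance = 55 m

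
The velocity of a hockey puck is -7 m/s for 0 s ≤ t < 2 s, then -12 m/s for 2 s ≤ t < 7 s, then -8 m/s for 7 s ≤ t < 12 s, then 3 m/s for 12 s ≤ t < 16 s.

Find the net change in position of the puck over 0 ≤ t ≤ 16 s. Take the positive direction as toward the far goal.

-102 m

Net displacement equals the area under the velocity-time graph (areas below the axis count negative).
0–2 s: -7 × 2 = -14 m
2–7 s: -12 × 5 = -60 m
7–12 s: -8 × 5 = -40 m
12–16 s: 3 × 4 = 12 m
Net displacement = -102 m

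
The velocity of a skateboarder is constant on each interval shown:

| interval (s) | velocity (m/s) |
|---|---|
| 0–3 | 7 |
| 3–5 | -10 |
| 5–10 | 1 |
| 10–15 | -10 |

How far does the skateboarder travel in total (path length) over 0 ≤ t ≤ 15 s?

96 m

Distance (not displacement) is the total path length: add the absolute areas under v-t.
0–3 s: |7| × 3 = 21 m
3–5 s: |-10| × 2 = 20 m
5–10 s: |1| × 5 = 5 m
10–15 s: |-10| × 5 = 50 m
Total distance = 96 m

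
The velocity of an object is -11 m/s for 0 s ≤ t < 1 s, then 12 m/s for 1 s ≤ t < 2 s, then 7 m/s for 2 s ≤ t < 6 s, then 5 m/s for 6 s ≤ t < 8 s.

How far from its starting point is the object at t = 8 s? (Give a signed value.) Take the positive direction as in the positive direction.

39 m

Net displacement equals the area under the velocity-time graph (areas below the axis count negative).
0–1 s: -11 × 1 = -11 m
1–2 s: 12 × 1 = 12 m
2–6 s: 7 × 4 = 28 m
6–8 s: 5 × 2 = 10 m
Net displacement = 39 m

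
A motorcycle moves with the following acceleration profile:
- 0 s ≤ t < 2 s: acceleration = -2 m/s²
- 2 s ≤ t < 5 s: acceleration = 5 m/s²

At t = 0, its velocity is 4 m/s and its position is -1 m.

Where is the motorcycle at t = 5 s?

25.5 m

On each constant-a segment, Δv = aΔt and Δx = v₀Δt + ½aΔt²; chain segment to segment.
0–2 s: v starts 4 m/s; Δx = 4·2 + ½·-2·2² = 4 m; v ends 0 m/s.
2–5 s: v starts 0 m/s; Δx = 0·3 + ½·5·3² = 22.5 m; v ends 15 m/s.
x(5) = -1 + Σ Δx = 25.5 m.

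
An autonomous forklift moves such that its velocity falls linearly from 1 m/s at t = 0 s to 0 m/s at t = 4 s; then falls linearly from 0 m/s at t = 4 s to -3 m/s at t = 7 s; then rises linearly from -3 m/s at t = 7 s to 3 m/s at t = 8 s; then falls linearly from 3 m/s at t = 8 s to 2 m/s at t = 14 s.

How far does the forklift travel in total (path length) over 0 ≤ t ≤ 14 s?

23 m

Total distance travelled is ∫|v| dt — sum the magnitudes of each area piece.
0–4 s: |½(1 + 0)(4)| = 2 m
4–7 s: |½(0 + -3)(3)| = 4.5 m
7–8 s: v = 0 at t = 7.5 s; triangle areas 0.75 + 0.75 = 1.5 m
8–14 s: |½(3 + 2)(6)| = 15 m
Total distance = 23 m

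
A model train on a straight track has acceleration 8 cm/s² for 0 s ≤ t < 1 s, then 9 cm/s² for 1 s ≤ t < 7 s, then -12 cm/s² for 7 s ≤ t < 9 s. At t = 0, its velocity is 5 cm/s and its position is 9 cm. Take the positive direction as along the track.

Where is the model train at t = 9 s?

368 cm

On each constant-a segment, Δv = aΔt and Δx = v₀Δt + ½aΔt²; chain segment to segment.
0–1 s: v starts 5 cm/s; Δx = 5·1 + ½·8·1² = 9 cm; v ends 13 cm/s.
1–7 s: v starts 13 cm/s; Δx = 13·6 + ½·9·6² = 240 cm; v ends 67 cm/s.
7–9 s: v starts 67 cm/s; Δx = 67·2 + ½·-12·2² = 110 cm; v ends 43 cm/s.
x(9) = 9 + Σ Δx = 368 cm.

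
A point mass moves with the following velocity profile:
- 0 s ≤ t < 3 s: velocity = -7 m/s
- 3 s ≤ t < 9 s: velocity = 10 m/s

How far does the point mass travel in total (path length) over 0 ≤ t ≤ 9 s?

Total distance travelled is ∫|v| dt — sum the magnitudes of each area piece.
0–3 s: |-7| × 3 = 21 m
3–9 s: |10| × 6 = 60 m
Total distance = 81 m

81 m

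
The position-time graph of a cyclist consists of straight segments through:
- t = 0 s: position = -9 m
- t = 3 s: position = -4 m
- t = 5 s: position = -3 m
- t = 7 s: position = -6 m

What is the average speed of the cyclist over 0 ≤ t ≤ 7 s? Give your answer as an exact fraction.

Average speed = (total path length)/(elapsed time); on a piecewise-linear x-t graph the path length is Σ|Δx|.
0–3 s: |Δx| = |-4 − -9| = 5 m
3–5 s: |Δx| = |-3 − -4| = 1 m
5–7 s: |Δx| = |-6 − -3| = 3 m
Total path = 9 m; average speed = 9/7 = 9/7 m/s.

9/7 m/s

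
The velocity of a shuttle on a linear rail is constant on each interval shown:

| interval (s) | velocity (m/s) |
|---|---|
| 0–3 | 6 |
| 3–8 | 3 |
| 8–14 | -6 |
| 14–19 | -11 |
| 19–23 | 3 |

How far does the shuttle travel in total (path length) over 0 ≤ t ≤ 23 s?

136 m

Total distance travelled is ∫|v| dt — sum the magnitudes of each area piece.
0–3 s: |6| × 3 = 18 m
3–8 s: |3| × 5 = 15 m
8–14 s: |-6| × 6 = 36 m
14–19 s: |-11| × 5 = 55 m
19–23 s: |3| × 4 = 12 m
Total distance = 136 m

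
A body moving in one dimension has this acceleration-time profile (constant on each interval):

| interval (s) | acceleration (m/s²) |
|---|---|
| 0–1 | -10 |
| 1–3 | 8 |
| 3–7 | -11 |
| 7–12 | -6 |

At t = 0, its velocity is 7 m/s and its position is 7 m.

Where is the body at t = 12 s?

On each constant-a segment, Δv = aΔt and Δx = v₀Δt + ½aΔt²; chain segment to segment.
0–1 s: v starts 7 m/s; Δx = 7·1 + ½·-10·1² = 2 m; v ends -3 m/s.
1–3 s: v starts -3 m/s; Δx = -3·2 + ½·8·2² = 10 m; v ends 13 m/s.
3–7 s: v starts 13 m/s; Δx = 13·4 + ½·-11·4² = -36 m; v ends -31 m/s.
7–12 s: v starts -31 m/s; Δx = -31·5 + ½·-6·5² = -230 m; v ends -61 m/s.
x(12) = 7 + Σ Δx = -247 m.

-247 m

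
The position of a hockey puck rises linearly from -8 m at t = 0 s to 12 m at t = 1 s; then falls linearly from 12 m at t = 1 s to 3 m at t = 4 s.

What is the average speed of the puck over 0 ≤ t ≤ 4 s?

7.25 m/s

Average speed = (total path length)/(elapsed time); on a piecewise-linear x-t graph the path length is Σ|Δx|.
0–1 s: |Δx| = |12 − -8| = 20 m
1–4 s: |Δx| = |3 − 12| = 9 m
Total path = 29 m; average speed = 29/4 = 7.25 m/s.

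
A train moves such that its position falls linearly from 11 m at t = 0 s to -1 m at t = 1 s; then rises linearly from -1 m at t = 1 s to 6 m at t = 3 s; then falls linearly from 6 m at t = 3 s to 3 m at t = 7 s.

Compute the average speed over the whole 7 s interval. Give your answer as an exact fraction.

22/7 m/s

Average speed = (total path length)/(elapsed time); on a piecewise-linear x-t graph the path length is Σ|Δx|.
0–1 s: |Δx| = |-1 − 11| = 12 m
1–3 s: |Δx| = |6 − -1| = 7 m
3–7 s: |Δx| = |3 − 6| = 3 m
Total path = 22 m; average speed = 22/7 = 22/7 m/s.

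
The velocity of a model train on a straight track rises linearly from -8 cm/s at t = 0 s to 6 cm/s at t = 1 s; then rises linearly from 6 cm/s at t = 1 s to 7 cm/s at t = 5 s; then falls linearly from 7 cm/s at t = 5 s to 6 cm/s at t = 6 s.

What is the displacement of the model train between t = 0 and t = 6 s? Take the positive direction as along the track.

31.5 cm

Net displacement equals the area under the velocity-time graph (areas below the axis count negative).
0–1 s: ½(-8 + 6)(1) = -1 cm
1–5 s: ½(6 + 7)(4) = 26 cm
5–6 s: ½(7 + 6)(1) = 6.5 cm
Net displacement = 31.5 cm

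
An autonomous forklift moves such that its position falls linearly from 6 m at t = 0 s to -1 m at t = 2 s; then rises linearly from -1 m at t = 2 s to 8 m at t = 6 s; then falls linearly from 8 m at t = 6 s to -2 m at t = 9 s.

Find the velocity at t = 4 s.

2.25 m/s

Velocity is the slope of the x-t graph on 2–6 s: (8 − -1)/(6 − 2) = 2.25 m/s.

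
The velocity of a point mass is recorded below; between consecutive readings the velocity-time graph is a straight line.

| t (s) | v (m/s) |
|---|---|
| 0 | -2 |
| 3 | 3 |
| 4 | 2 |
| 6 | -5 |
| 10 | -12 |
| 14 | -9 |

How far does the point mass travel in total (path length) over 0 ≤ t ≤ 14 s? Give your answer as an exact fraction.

3029/35 m

Total distance travelled is ∫|v| dt — sum the magnitudes of each area piece.
0–3 s: v = 0 at t = 1.2 s; triangle areas 1.2 + 2.7 = 3.9 m
3–4 s: |½(3 + 2)(1)| = 2.5 m
4–6 s: v = 0 at t = 32/7 s; triangle areas 4/7 + 25/7 = 29/7 m
6–10 s: |½(-5 + -12)(4)| = 34 m
10–14 s: |½(-12 + -9)(4)| = 42 m
Total distance = 3029/35 m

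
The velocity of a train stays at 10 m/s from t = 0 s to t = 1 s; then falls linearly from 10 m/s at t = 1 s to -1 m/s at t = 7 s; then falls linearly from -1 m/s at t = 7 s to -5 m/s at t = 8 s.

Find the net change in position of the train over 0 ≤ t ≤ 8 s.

Net displacement equals the area under the velocity-time graph (areas below the axis count negative).
0–1 s: 10 × 1 = 10 m
1–7 s: ½(10 + -1)(6) = 27 m
7–8 s: ½(-1 + -5)(1) = -3 m
Net displacement = 34 m

34 m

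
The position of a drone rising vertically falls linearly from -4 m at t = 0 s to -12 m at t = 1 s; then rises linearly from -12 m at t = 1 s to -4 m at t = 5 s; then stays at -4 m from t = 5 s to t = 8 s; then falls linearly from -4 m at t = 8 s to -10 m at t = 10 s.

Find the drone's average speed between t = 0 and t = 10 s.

2.2 m/s

Average speed = (total path length)/(elapsed time); on a piecewise-linear x-t graph the path length is Σ|Δx|.
0–1 s: |Δx| = |-12 − -4| = 8 m
1–5 s: |Δx| = |-4 − -12| = 8 m
5–8 s: |Δx| = |-4 − -4| = 0 m
8–10 s: |Δx| = |-10 − -4| = 6 m
Total path = 22 m; average speed = 22/10 = 2.2 m/s.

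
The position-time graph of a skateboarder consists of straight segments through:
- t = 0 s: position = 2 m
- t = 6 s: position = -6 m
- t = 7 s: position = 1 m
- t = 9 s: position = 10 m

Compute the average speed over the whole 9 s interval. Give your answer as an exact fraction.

Average speed = (total path length)/(elapsed time); on a piecewise-linear x-t graph the path length is Σ|Δx|.
0–6 s: |Δx| = |-6 − 2| = 8 m
6–7 s: |Δx| = |1 − -6| = 7 m
7–9 s: |Δx| = |10 − 1| = 9 m
Total path = 24 m; average speed = 24/9 = 8/3 m/s.

8/3 m/s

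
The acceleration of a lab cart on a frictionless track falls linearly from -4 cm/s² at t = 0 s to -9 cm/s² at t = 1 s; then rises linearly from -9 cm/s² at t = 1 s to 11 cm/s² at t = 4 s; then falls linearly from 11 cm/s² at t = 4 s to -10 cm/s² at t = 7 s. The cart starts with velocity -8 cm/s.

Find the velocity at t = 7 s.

-10 cm/s

Δv equals the area under the a-t graph; then v = v₀ + Δv.
0–1 s: ½(-4 + -9)(1) = -6.5 cm/s
1–4 s: ½(-9 + 11)(3) = 3 cm/s
4–7 s: ½(11 + -10)(3) = 1.5 cm/s
Δv = -2 cm/s, so v(7) = -8 + (-2) = -10 cm/s.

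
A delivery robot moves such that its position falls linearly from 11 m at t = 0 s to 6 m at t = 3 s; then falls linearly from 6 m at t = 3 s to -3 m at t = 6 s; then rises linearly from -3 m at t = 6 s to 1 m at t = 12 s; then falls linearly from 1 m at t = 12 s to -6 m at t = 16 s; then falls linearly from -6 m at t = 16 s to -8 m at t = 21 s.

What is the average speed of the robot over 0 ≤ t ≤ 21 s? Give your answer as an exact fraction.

Average speed = (total path length)/(elapsed time); on a piecewise-linear x-t graph the path length is Σ|Δx|.
0–3 s: |Δx| = |6 − 11| = 5 m
3–6 s: |Δx| = |-3 − 6| = 9 m
6–12 s: |Δx| = |1 − -3| = 4 m
12–16 s: |Δx| = |-6 − 1| = 7 m
16–21 s: |Δx| = |-8 − -6| = 2 m
Total path = 27 m; average speed = 27/21 = 9/7 m/s.

9/7 m/s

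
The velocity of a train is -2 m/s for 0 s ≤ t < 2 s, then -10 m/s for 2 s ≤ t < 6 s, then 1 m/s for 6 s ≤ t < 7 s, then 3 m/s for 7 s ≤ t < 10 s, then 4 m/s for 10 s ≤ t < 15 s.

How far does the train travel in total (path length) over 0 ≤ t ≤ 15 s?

Distance (not displacement) is the total path length: add the absolute areas under v-t.
0–2 s: |-2| × 2 = 4 m
2–6 s: |-10| × 4 = 40 m
6–7 s: |1| × 1 = 1 m
7–10 s: |3| × 3 = 9 m
10–15 s: |4| × 5 = 20 m
Total distance = 74 m

74 m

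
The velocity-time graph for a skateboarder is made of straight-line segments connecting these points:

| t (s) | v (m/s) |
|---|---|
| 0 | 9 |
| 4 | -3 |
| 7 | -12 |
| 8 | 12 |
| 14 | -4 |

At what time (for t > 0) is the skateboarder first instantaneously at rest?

t = 3 s

v changes sign on 0–4 s (from 9 to -3); the graph is linear there, so v = 0 at t = 0 + (-9)·(4 − 0)/(-3 − 9) = 3 s.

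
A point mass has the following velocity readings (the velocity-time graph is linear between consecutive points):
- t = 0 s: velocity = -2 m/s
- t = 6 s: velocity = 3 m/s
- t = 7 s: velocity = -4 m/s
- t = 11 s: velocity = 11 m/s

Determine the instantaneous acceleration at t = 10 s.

Acceleration is the slope of the v-t graph on 7–11 s: (11 − -4)/(11 − 7) = 3.75 m/s².

3.75 m/s²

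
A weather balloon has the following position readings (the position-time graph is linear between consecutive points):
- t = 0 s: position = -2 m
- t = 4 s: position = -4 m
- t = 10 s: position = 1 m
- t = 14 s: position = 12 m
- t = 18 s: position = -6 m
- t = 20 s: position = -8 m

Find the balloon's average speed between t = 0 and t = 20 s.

1.9 m/s

Average speed = (total path length)/(elapsed time); on a piecewise-linear x-t graph the path length is Σ|Δx|.
0–4 s: |Δx| = |-4 − -2| = 2 m
4–10 s: |Δx| = |1 − -4| = 5 m
10–14 s: |Δx| = |12 − 1| = 11 m
14–18 s: |Δx| = |-6 − 12| = 18 m
18–20 s: |Δx| = |-8 − -6| = 2 m
Total path = 38 m; average speed = 38/20 = 1.9 m/s.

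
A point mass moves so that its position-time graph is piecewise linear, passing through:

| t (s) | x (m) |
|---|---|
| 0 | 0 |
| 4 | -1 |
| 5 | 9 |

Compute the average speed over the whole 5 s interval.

2.2 m/s

Average speed = (total path length)/(elapsed time); on a piecewise-linear x-t graph the path length is Σ|Δx|.
0–4 s: |Δx| = |-1 − 0| = 1 m
4–5 s: |Δx| = |9 − -1| = 10 m
Total path = 11 m; average speed = 11/5 = 2.2 m/s.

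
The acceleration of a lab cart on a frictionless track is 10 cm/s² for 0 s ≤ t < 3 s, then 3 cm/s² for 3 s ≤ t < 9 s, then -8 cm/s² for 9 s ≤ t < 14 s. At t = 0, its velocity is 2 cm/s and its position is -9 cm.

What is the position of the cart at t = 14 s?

438 cm

On each constant-a segment, Δv = aΔt and Δx = v₀Δt + ½aΔt²; chain segment to segment.
0–3 s: v starts 2 cm/s; Δx = 2·3 + ½·10·3² = 51 cm; v ends 32 cm/s.
3–9 s: v starts 32 cm/s; Δx = 32·6 + ½·3·6² = 246 cm; v ends 50 cm/s.
9–14 s: v starts 50 cm/s; Δx = 50·5 + ½·-8·5² = 150 cm; v ends 10 cm/s.
x(14) = -9 + Σ Δx = 438 cm.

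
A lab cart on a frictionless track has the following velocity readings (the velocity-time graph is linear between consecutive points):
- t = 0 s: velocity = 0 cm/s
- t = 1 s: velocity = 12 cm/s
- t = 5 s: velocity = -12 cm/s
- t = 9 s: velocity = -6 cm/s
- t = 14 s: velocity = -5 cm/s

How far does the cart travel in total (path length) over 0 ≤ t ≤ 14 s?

93.5 cm

Total distance travelled is ∫|v| dt — sum the magnitudes of each area piece.
0–1 s: |½(0 + 12)(1)| = 6 cm
1–5 s: v = 0 at t = 3 s; triangle areas 12 + 12 = 24 cm
5–9 s: |½(-12 + -6)(4)| = 36 cm
9–14 s: |½(-6 + -5)(5)| = 27.5 cm
Total distance = 93.5 cm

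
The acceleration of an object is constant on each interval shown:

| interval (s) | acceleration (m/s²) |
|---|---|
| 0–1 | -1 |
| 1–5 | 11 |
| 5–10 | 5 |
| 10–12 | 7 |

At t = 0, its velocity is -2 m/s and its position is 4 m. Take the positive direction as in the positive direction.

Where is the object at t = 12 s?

491 m

On each constant-a segment, Δv = aΔt and Δx = v₀Δt + ½aΔt²; chain segment to segment.
0–1 s: v starts -2 m/s; Δx = -2·1 + ½·-1·1² = -2.5 m; v ends -3 m/s.
1–5 s: v starts -3 m/s; Δx = -3·4 + ½·11·4² = 76 m; v ends 41 m/s.
5–10 s: v starts 41 m/s; Δx = 41·5 + ½·5·5² = 267.5 m; v ends 66 m/s.
10–12 s: v starts 66 m/s; Δx = 66·2 + ½·7·2² = 146 m; v ends 80 m/s.
x(12) = 4 + Σ Δx = 491 m.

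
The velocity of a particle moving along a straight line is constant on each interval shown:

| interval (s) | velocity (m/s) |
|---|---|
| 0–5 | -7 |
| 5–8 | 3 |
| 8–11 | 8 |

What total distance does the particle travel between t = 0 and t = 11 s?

Distance (not displacement) is the total path length: add the absolute areas under v-t.
0–5 s: |-7| × 5 = 35 m
5–8 s: |3| × 3 = 9 m
8–11 s: |8| × 3 = 24 m
Total distance = 68 m

68 m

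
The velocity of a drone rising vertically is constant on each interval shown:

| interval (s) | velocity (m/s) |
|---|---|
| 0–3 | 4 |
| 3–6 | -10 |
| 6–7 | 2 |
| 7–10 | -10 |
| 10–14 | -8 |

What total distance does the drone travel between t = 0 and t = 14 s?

106 m

Distance (not displacement) is the total path length: add the absolute areas under v-t.
0–3 s: |4| × 3 = 12 m
3–6 s: |-10| × 3 = 30 m
6–7 s: |2| × 1 = 2 m
7–10 s: |-10| × 3 = 30 m
10–14 s: |-8| × 4 = 32 m
Total distance = 106 m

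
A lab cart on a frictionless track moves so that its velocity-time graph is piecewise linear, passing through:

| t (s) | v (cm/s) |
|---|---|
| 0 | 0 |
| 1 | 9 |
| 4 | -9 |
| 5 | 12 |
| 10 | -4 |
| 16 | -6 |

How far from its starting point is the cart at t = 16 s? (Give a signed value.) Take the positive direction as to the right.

Displacement is the signed area under the v-t curve.
0–1 s: ½(0 + 9)(1) = 4.5 cm
1–4 s: ½(9 + -9)(3) = 0 cm
4–5 s: ½(-9 + 12)(1) = 1.5 cm
5–10 s: ½(12 + -4)(5) = 20 cm
10–16 s: ½(-4 + -6)(6) = -30 cm
Net displacement = -4 cm

-4 cm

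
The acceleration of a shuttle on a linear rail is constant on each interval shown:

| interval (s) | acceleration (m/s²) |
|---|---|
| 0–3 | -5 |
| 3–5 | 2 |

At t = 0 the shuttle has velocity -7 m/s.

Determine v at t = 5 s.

Δv equals the area under the a-t graph; then v = v₀ + Δv.
0–3 s: -5 × 3 = -15 m/s
3–5 s: 2 × 2 = 4 m/s
Δv = -11 m/s, so v(5) = -7 + (-11) = -18 m/s.

-18 m/s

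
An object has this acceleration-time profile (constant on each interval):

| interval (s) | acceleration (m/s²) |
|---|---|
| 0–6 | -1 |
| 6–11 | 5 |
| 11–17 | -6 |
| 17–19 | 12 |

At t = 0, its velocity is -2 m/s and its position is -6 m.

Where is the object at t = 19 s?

-33.5 m

On each constant-a segment, Δv = aΔt and Δx = v₀Δt + ½aΔt²; chain segment to segment.
0–6 s: v starts -2 m/s; Δx = -2·6 + ½·-1·6² = -30 m; v ends -8 m/s.
6–11 s: v starts -8 m/s; Δx = -8·5 + ½·5·5² = 22.5 m; v ends 17 m/s.
11–17 s: v starts 17 m/s; Δx = 17·6 + ½·-6·6² = -6 m; v ends -19 m/s.
17–19 s: v starts -19 m/s; Δx = -19·2 + ½·12·2² = -14 m; v ends 5 m/s.
x(19) = -6 + Σ Δx = -33.5 m.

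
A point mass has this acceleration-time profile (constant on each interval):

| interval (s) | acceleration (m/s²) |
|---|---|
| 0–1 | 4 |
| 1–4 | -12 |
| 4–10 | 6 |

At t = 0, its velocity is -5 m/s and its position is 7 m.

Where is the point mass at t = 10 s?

On each constant-a segment, Δv = aΔt and Δx = v₀Δt + ½aΔt²; chain segment to segment.
0–1 s: v starts -5 m/s; Δx = -5·1 + ½·4·1² = -3 m; v ends -1 m/s.
1–4 s: v starts -1 m/s; Δx = -1·3 + ½·-12·3² = -57 m; v ends -37 m/s.
4–10 s: v starts -37 m/s; Δx = -37·6 + ½·6·6² = -114 m; v ends -1 m/s.
x(10) = 7 + Σ Δx = -167 m.

-167 m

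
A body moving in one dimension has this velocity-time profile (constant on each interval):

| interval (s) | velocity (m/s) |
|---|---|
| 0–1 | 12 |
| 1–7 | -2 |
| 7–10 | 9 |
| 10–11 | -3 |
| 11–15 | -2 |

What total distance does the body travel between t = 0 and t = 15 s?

Total distance travelled is ∫|v| dt — sum the magnitudes of each area piece.
0–1 s: |12| × 1 = 12 m
1–7 s: |-2| × 6 = 12 m
7–10 s: |9| × 3 = 27 m
10–11 s: |-3| × 1 = 3 m
11–15 s: |-2| × 4 = 8 m
Total distance = 62 m

62 m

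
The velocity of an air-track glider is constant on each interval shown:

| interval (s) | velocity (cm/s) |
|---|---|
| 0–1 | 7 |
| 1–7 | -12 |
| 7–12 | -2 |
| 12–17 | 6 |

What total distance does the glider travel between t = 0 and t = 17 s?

119 cm

Distance (not displacement) is the total path length: add the absolute areas under v-t.
0–1 s: |7| × 1 = 7 cm
1–7 s: |-12| × 6 = 72 cm
7–12 s: |-2| × 5 = 10 cm
12–17 s: |6| × 5 = 30 cm
Total distance = 119 cm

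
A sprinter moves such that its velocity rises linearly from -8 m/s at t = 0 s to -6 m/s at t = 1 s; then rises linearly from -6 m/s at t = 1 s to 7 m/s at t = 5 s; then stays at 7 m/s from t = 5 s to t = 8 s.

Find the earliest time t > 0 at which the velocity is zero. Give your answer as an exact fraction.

v changes sign on 1–5 s (from -6 to 7); the graph is linear there, so v = 0 at t = 1 + (6)·(5 − 1)/(7 − -6) = 37/13 s.

t = 37/13 s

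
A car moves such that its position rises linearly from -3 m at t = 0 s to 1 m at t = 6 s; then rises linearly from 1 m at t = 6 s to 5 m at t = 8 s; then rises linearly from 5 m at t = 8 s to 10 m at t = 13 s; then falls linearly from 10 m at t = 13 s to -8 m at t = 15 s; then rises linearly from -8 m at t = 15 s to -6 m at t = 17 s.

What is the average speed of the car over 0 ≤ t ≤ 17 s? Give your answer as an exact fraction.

33/17 m/s

Average speed = (total path length)/(elapsed time); on a piecewise-linear x-t graph the path length is Σ|Δx|.
0–6 s: |Δx| = |1 − -3| = 4 m
6–8 s: |Δx| = |5 − 1| = 4 m
8–13 s: |Δx| = |10 − 5| = 5 m
13–15 s: |Δx| = |-8 − 10| = 18 m
15–17 s: |Δx| = |-6 − -8| = 2 m
Total path = 33 m; average speed = 33/17 = 33/17 m/s.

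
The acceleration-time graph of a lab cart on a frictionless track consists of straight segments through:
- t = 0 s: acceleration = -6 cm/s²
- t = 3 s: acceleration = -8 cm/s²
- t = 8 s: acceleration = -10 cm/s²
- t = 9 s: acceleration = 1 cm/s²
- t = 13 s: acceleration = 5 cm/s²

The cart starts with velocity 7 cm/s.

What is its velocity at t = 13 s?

Δv equals the area under the a-t graph; then v = v₀ + Δv.
0–3 s: ½(-6 + -8)(3) = -21 cm/s
3–8 s: ½(-8 + -10)(5) = -45 cm/s
8–9 s: ½(-10 + 1)(1) = -4.5 cm/s
9–13 s: ½(1 + 5)(4) = 12 cm/s
Δv = -58.5 cm/s, so v(13) = 7 + (-58.5) = -51.5 cm/s.

-51.5 cm/s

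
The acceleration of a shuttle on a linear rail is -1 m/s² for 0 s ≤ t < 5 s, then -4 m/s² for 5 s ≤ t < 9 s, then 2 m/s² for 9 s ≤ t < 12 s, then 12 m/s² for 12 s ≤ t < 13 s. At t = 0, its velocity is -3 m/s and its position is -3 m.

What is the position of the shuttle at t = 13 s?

-169.5 m

On each constant-a segment, Δv = aΔt and Δx = v₀Δt + ½aΔt²; chain segment to segment.
0–5 s: v starts -3 m/s; Δx = -3·5 + ½·-1·5² = -27.5 m; v ends -8 m/s.
5–9 s: v starts -8 m/s; Δx = -8·4 + ½·-4·4² = -64 m; v ends -24 m/s.
9–12 s: v starts -24 m/s; Δx = -24·3 + ½·2·3² = -63 m; v ends -18 m/s.
12–13 s: v starts -18 m/s; Δx = -18·1 + ½·12·1² = -12 m; v ends -6 m/s.
x(13) = -3 + Σ Δx = -169.5 m.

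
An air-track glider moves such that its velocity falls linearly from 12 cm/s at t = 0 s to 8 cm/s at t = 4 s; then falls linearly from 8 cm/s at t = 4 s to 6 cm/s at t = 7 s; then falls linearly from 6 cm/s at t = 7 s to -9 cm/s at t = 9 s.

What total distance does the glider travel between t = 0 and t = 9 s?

Total distance travelled is ∫|v| dt — sum the magnitudes of each area piece.
0–4 s: |½(12 + 8)(4)| = 40 cm
4–7 s: |½(8 + 6)(3)| = 21 cm
7–9 s: v = 0 at t = 7.8 s; triangle areas 2.4 + 5.4 = 7.8 cm
Total distance = 68.8 cm

68.8 cm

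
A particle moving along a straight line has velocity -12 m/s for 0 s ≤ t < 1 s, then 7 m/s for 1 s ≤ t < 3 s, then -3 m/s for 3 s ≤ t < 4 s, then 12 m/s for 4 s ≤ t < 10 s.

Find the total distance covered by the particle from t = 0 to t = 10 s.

Distance (not displacement) is the total path length: add the absolute areas under v-t.
0–1 s: |-12| × 1 = 12 m
1–3 s: |7| × 2 = 14 m
3–4 s: |-3| × 1 = 3 m
4–10 s: |12| × 6 = 72 m
Total distance = 101 m

101 m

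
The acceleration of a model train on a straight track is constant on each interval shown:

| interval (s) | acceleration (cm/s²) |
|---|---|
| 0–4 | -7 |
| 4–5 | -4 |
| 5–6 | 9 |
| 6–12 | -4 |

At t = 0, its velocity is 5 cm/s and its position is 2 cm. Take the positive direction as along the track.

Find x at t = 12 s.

-261.5 cm

On each constant-a segment, Δv = aΔt and Δx = v₀Δt + ½aΔt²; chain segment to segment.
0–4 s: v starts 5 cm/s; Δx = 5·4 + ½·-7·4² = -36 cm; v ends -23 cm/s.
4–5 s: v starts -23 cm/s; Δx = -23·1 + ½·-4·1² = -25 cm; v ends -27 cm/s.
5–6 s: v starts -27 cm/s; Δx = -27·1 + ½·9·1² = -22.5 cm; v ends -18 cm/s.
6–12 s: v starts -18 cm/s; Δx = -18·6 + ½·-4·6² = -180 cm; v ends -42 cm/s.
x(12) = 2 + Σ Δx = -261.5 cm.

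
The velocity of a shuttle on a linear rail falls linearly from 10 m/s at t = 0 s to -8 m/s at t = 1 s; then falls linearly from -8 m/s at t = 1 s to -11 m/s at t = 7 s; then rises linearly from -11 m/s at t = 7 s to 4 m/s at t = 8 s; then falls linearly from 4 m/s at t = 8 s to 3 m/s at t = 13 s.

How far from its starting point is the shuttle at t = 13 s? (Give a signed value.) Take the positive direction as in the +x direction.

-42 m

Net displacement equals the area under the velocity-time graph (areas below the axis count negative).
0–1 s: ½(10 + -8)(1) = 1 m
1–7 s: ½(-8 + -11)(6) = -57 m
7–8 s: ½(-11 + 4)(1) = -3.5 m
8–13 s: ½(4 + 3)(5) = 17.5 m
Net displacement = -42 m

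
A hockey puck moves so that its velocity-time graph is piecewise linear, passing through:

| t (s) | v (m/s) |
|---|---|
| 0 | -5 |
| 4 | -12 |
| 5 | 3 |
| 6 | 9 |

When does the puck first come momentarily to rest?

t = 4.8 s

v changes sign on 4–5 s (from -12 to 3); the graph is linear there, so v = 0 at t = 4 + (12)·(5 − 4)/(3 − -12) = 4.8 s.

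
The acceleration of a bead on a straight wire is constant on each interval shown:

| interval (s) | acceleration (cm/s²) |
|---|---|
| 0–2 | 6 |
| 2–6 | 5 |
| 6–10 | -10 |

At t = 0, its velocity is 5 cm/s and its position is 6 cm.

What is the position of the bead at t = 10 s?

204 cm

On each constant-a segment, Δv = aΔt and Δx = v₀Δt + ½aΔt²; chain segment to segment.
0–2 s: v starts 5 cm/s; Δx = 5·2 + ½·6·2² = 22 cm; v ends 17 cm/s.
2–6 s: v starts 17 cm/s; Δx = 17·4 + ½·5·4² = 108 cm; v ends 37 cm/s.
6–10 s: v starts 37 cm/s; Δx = 37·4 + ½·-10·4² = 68 cm; v ends -3 cm/s.
x(10) = 6 + Σ Δx = 204 cm.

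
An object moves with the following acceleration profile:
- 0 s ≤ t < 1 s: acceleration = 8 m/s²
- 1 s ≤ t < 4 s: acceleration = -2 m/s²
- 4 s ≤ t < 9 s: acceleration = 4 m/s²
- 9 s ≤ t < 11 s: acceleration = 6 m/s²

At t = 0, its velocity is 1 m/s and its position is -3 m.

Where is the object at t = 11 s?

143 m

On each constant-a segment, Δv = aΔt and Δx = v₀Δt + ½aΔt²; chain segment to segment.
0–1 s: v starts 1 m/s; Δx = 1·1 + ½·8·1² = 5 m; v ends 9 m/s.
1–4 s: v starts 9 m/s; Δx = 9·3 + ½·-2·3² = 18 m; v ends 3 m/s.
4–9 s: v starts 3 m/s; Δx = 3·5 + ½·4·5² = 65 m; v ends 23 m/s.
9–11 s: v starts 23 m/s; Δx = 23·2 + ½·6·2² = 58 m; v ends 35 m/s.
x(11) = -3 + Σ Δx = 143 m.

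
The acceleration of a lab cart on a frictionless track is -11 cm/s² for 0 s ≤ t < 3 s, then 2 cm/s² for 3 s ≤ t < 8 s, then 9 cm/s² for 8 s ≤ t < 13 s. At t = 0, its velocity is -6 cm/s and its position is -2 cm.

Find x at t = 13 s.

On each constant-a segment, Δv = aΔt and Δx = v₀Δt + ½aΔt²; chain segment to segment.
0–3 s: v starts -6 cm/s; Δx = -6·3 + ½·-11·3² = -67.5 cm; v ends -39 cm/s.
3–8 s: v starts -39 cm/s; Δx = -39·5 + ½·2·5² = -170 cm; v ends -29 cm/s.
8–13 s: v starts -29 cm/s; Δx = -29·5 + ½·9·5² = -32.5 cm; v ends 16 cm/s.
x(13) = -2 + Σ Δx = -272 cm.

-272 cm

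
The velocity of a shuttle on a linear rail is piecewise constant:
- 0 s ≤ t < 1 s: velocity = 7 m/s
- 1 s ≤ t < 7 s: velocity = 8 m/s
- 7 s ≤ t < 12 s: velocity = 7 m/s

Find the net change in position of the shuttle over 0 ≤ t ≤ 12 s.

90 m

Net displacement equals the area under the velocity-time graph (areas below the axis count negative).
0–1 s: 7 × 1 = 7 m
1–7 s: 8 × 6 = 48 m
7–12 s: 7 × 5 = 35 m
Net displacement = 90 m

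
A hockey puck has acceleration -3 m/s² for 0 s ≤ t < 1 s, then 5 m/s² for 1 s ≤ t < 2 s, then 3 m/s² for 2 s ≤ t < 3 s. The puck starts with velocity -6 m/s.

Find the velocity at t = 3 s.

Δv equals the area under the a-t graph; then v = v₀ + Δv.
0–1 s: -3 × 1 = -3 m/s
1–2 s: 5 × 1 = 5 m/s
2–3 s: 3 × 1 = 3 m/s
Δv = 5 m/s, so v(3) = -6 + (5) = -1 m/s.

-1 m/s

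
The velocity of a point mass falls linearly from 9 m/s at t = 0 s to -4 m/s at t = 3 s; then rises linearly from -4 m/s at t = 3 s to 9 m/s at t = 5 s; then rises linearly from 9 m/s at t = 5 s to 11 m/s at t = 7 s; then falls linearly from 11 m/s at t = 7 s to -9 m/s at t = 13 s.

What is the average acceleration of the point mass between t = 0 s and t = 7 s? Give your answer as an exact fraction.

Average acceleration = Δv/Δt = (11 − 9)/(7 − 0) = 2/7 m/s².

2/7 m/s²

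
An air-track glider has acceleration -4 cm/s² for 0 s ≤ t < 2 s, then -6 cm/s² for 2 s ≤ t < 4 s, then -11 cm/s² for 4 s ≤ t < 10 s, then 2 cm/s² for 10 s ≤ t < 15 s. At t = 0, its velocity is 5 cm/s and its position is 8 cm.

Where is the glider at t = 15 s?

-676 cm

On each constant-a segment, Δv = aΔt and Δx = v₀Δt + ½aΔt²; chain segment to segment.
0–2 s: v starts 5 cm/s; Δx = 5·2 + ½·-4·2² = 2 cm; v ends -3 cm/s.
2–4 s: v starts -3 cm/s; Δx = -3·2 + ½·-6·2² = -18 cm; v ends -15 cm/s.
4–10 s: v starts -15 cm/s; Δx = -15·6 + ½·-11·6² = -288 cm; v ends -81 cm/s.
10–15 s: v starts -81 cm/s; Δx = -81·5 + ½·2·5² = -380 cm; v ends -71 cm/s.
x(15) = 8 + Σ Δx = -676 cm.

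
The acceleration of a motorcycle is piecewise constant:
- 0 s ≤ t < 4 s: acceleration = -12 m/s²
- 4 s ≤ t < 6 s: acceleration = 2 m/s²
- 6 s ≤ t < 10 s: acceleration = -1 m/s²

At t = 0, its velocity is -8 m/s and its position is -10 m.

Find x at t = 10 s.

On each constant-a segment, Δv = aΔt and Δx = v₀Δt + ½aΔt²; chain segment to segment.
0–4 s: v starts -8 m/s; Δx = -8·4 + ½·-12·4² = -128 m; v ends -56 m/s.
4–6 s: v starts -56 m/s; Δx = -56·2 + ½·2·2² = -108 m; v ends -52 m/s.
6–10 s: v starts -52 m/s; Δx = -52·4 + ½·-1·4² = -216 m; v ends -56 m/s.
x(10) = -10 + Σ Δx = -462 m.

-462 m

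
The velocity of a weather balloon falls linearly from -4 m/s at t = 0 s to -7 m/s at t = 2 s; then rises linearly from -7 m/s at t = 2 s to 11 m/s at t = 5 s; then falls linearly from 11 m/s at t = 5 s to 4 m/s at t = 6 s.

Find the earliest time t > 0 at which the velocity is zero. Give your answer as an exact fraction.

t = 19/6 s

v changes sign on 2–5 s (from -7 to 11); the graph is linear there, so v = 0 at t = 2 + (7)·(5 − 2)/(11 − -7) = 19/6 s.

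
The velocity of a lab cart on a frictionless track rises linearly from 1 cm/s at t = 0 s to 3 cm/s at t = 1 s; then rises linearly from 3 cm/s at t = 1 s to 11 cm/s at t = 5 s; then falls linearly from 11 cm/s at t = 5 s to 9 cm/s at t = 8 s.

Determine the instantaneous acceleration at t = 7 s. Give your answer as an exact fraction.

Acceleration is the slope of the v-t graph on 5–8 s: (9 − 11)/(8 − 5) = -2/3 cm/s².

-2/3 cm/s²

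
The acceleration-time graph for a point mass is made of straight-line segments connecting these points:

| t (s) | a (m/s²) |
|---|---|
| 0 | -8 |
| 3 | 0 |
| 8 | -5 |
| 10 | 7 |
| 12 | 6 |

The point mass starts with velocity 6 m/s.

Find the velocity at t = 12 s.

-3.5 m/s

Δv equals the area under the a-t graph; then v = v₀ + Δv.
0–3 s: ½(-8 + 0)(3) = -12 m/s
3–8 s: ½(0 + -5)(5) = -12.5 m/s
8–10 s: ½(-5 + 7)(2) = 2 m/s
10–12 s: ½(7 + 6)(2) = 13 m/s
Δv = -9.5 m/s, so v(12) = 6 + (-9.5) = -3.5 m/s.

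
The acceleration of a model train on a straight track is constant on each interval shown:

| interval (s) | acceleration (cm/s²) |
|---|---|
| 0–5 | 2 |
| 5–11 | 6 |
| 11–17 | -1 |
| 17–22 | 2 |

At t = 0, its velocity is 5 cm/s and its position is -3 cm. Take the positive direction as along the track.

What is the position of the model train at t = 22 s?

783 cm

On each constant-a segment, Δv = aΔt and Δx = v₀Δt + ½aΔt²; chain segment to segment.
0–5 s: v starts 5 cm/s; Δx = 5·5 + ½·2·5² = 50 cm; v ends 15 cm/s.
5–11 s: v starts 15 cm/s; Δx = 15·6 + ½·6·6² = 198 cm; v ends 51 cm/s.
11–17 s: v starts 51 cm/s; Δx = 51·6 + ½·-1·6² = 288 cm; v ends 45 cm/s.
17–22 s: v starts 45 cm/s; Δx = 45·5 + ½·2·5² = 250 cm; v ends 55 cm/s.
x(22) = -3 + Σ Δx = 783 cm.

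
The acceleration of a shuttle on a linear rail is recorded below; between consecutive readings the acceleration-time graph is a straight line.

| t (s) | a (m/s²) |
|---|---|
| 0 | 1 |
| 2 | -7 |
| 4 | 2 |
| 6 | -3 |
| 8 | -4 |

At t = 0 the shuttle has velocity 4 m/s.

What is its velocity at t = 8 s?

Δv equals the area under the a-t graph; then v = v₀ + Δv.
0–2 s: ½(1 + -7)(2) = -6 m/s
2–4 s: ½(-7 + 2)(2) = -5 m/s
4–6 s: ½(2 + -3)(2) = -1 m/s
6–8 s: ½(-3 + -4)(2) = -7 m/s
Δv = -19 m/s, so v(8) = 4 + (-19) = -15 m/s.

-15 m/s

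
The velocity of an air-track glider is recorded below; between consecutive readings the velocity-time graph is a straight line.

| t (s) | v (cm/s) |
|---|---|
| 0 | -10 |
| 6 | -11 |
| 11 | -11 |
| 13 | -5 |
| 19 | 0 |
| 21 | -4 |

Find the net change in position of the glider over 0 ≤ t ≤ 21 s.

Net displacement equals the area under the velocity-time graph (areas below the axis count negative).
0–6 s: ½(-10 + -11)(6) = -63 cm
6–11 s: -11 × 5 = -55 cm
11–13 s: ½(-11 + -5)(2) = -16 cm
13–19 s: ½(-5 + 0)(6) = -15 cm
19–21 s: ½(0 + -4)(2) = -4 cm
Net displacement = -153 cm

-153 cm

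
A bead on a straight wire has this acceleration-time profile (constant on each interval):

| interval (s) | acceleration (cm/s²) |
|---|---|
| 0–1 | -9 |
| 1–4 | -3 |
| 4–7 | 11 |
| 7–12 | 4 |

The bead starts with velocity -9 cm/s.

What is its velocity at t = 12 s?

26 cm/s

Δv equals the area under the a-t graph; then v = v₀ + Δv.
0–1 s: -9 × 1 = -9 cm/s
1–4 s: -3 × 3 = -9 cm/s
4–7 s: 11 × 3 = 33 cm/s
7–12 s: 4 × 5 = 20 cm/s
Δv = 35 cm/s, so v(12) = -9 + (35) = 26 cm/s.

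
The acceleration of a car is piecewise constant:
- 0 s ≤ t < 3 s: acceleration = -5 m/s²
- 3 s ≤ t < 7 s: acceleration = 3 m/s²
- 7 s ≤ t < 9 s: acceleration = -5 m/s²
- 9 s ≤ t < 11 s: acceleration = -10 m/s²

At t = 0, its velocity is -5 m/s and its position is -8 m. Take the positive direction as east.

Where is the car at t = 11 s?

On each constant-a segment, Δv = aΔt and Δx = v₀Δt + ½aΔt²; chain segment to segment.
0–3 s: v starts -5 m/s; Δx = -5·3 + ½·-5·3² = -37.5 m; v ends -20 m/s.
3–7 s: v starts -20 m/s; Δx = -20·4 + ½·3·4² = -56 m; v ends -8 m/s.
7–9 s: v starts -8 m/s; Δx = -8·2 + ½·-5·2² = -26 m; v ends -18 m/s.
9–11 s: v starts -18 m/s; Δx = -18·2 + ½·-10·2² = -56 m; v ends -38 m/s.
x(11) = -8 + Σ Δx = -183.5 m.

-183.5 m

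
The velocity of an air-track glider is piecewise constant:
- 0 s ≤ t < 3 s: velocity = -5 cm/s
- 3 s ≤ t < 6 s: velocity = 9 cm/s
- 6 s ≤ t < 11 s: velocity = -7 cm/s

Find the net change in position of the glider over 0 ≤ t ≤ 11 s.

-23 cm

Displacement is the signed area under the v-t curve.
0–3 s: -5 × 3 = -15 cm
3–6 s: 9 × 3 = 27 cm
6–11 s: -7 × 5 = -35 cm
Net displacement = -23 cm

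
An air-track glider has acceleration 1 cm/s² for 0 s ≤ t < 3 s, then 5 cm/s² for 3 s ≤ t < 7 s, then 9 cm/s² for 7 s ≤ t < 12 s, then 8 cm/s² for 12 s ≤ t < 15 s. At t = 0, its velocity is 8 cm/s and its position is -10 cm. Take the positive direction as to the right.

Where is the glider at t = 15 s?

On each constant-a segment, Δv = aΔt and Δx = v₀Δt + ½aΔt²; chain segment to segment.
0–3 s: v starts 8 cm/s; Δx = 8·3 + ½·1·3² = 28.5 cm; v ends 11 cm/s.
3–7 s: v starts 11 cm/s; Δx = 11·4 + ½·5·4² = 84 cm; v ends 31 cm/s.
7–12 s: v starts 31 cm/s; Δx = 31·5 + ½·9·5² = 267.5 cm; v ends 76 cm/s.
12–15 s: v starts 76 cm/s; Δx = 76·3 + ½·8·3² = 264 cm; v ends 100 cm/s.
x(15) = -10 + Σ Δx = 634 cm.

634 cm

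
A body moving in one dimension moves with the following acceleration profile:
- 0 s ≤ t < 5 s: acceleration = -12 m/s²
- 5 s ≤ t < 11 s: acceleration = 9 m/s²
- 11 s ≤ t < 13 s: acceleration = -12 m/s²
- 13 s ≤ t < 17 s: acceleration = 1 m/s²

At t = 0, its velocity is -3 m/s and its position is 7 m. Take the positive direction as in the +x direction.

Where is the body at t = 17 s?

On each constant-a segment, Δv = aΔt and Δx = v₀Δt + ½aΔt²; chain segment to segment.
0–5 s: v starts -3 m/s; Δx = -3·5 + ½·-12·5² = -165 m; v ends -63 m/s.
5–11 s: v starts -63 m/s; Δx = -63·6 + ½·9·6² = -216 m; v ends -9 m/s.
11–13 s: v starts -9 m/s; Δx = -9·2 + ½·-12·2² = -42 m; v ends -33 m/s.
13–17 s: v starts -33 m/s; Δx = -33·4 + ½·1·4² = -124 m; v ends -29 m/s.
x(17) = 7 + Σ Δx = -540 m.

-540 m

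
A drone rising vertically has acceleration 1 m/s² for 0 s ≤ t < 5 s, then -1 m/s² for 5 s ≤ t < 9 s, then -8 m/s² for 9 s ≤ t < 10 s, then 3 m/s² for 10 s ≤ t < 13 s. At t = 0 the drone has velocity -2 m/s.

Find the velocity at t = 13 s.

0 m/s

Δv equals the area under the a-t graph; then v = v₀ + Δv.
0–5 s: 1 × 5 = 5 m/s
5–9 s: -1 × 4 = -4 m/s
9–10 s: -8 × 1 = -8 m/s
10–13 s: 3 × 3 = 9 m/s
Δv = 2 m/s, so v(13) = -2 + (2) = 0 m/s.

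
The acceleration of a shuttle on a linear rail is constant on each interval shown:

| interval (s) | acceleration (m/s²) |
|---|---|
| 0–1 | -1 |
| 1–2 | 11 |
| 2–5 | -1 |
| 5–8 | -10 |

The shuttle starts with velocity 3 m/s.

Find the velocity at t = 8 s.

Δv equals the area under the a-t graph; then v = v₀ + Δv.
0–1 s: -1 × 1 = -1 m/s
1–2 s: 11 × 1 = 11 m/s
2–5 s: -1 × 3 = -3 m/s
5–8 s: -10 × 3 = -30 m/s
Δv = -23 m/s, so v(8) = 3 + (-23) = -20 m/s.

-20 m/s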